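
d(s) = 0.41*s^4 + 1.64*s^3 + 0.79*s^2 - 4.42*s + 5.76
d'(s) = 1.64*s^3 + 4.92*s^2 + 1.58*s - 4.42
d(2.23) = 28.16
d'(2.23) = 41.76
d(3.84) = 182.45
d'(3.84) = 167.06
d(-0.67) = 8.67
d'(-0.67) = -3.76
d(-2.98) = 14.88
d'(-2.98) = -8.84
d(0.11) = 5.29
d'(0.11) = -4.18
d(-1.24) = 10.30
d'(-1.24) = -1.94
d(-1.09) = 9.97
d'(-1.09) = -2.42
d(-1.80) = 11.02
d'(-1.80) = -0.89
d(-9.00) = 1603.98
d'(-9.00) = -815.68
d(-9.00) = 1603.98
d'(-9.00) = -815.68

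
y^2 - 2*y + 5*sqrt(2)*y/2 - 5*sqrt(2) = (y - 2)*(y + 5*sqrt(2)/2)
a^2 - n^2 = (a - n)*(a + n)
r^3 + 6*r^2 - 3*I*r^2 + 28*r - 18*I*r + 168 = (r + 6)*(r - 7*I)*(r + 4*I)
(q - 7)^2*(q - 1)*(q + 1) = q^4 - 14*q^3 + 48*q^2 + 14*q - 49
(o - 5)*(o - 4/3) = o^2 - 19*o/3 + 20/3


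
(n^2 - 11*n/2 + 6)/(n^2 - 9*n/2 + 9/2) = (n - 4)/(n - 3)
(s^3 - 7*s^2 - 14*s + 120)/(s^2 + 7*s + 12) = (s^2 - 11*s + 30)/(s + 3)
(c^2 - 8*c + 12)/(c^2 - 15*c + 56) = (c^2 - 8*c + 12)/(c^2 - 15*c + 56)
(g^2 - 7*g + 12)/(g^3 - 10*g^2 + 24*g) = (g - 3)/(g*(g - 6))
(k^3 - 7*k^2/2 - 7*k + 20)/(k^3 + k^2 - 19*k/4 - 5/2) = 2*(k - 4)/(2*k + 1)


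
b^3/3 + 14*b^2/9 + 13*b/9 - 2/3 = (b/3 + 1)*(b - 1/3)*(b + 2)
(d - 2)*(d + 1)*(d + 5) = d^3 + 4*d^2 - 7*d - 10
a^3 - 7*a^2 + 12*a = a*(a - 4)*(a - 3)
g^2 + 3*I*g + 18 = (g - 3*I)*(g + 6*I)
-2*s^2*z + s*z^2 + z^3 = z*(-s + z)*(2*s + z)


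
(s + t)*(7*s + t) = 7*s^2 + 8*s*t + t^2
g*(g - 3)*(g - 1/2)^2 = g^4 - 4*g^3 + 13*g^2/4 - 3*g/4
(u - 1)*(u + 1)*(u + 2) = u^3 + 2*u^2 - u - 2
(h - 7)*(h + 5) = h^2 - 2*h - 35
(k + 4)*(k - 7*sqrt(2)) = k^2 - 7*sqrt(2)*k + 4*k - 28*sqrt(2)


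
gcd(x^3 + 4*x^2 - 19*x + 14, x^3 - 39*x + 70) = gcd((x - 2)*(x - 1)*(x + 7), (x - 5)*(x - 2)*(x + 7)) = x^2 + 5*x - 14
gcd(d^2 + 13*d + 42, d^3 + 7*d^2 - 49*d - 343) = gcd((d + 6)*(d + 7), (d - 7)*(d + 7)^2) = d + 7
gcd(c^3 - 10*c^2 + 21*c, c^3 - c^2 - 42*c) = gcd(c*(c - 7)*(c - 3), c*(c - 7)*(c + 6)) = c^2 - 7*c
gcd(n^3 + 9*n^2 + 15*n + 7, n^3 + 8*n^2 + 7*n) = n^2 + 8*n + 7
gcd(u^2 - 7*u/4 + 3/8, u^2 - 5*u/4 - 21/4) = 1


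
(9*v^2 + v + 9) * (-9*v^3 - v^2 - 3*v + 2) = -81*v^5 - 18*v^4 - 109*v^3 + 6*v^2 - 25*v + 18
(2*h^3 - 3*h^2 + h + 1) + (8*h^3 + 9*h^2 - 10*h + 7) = 10*h^3 + 6*h^2 - 9*h + 8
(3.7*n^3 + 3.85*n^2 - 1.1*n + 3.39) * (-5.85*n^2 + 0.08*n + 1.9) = -21.645*n^5 - 22.2265*n^4 + 13.773*n^3 - 12.6045*n^2 - 1.8188*n + 6.441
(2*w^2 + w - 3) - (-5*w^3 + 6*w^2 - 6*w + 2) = 5*w^3 - 4*w^2 + 7*w - 5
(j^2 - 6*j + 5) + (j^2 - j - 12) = 2*j^2 - 7*j - 7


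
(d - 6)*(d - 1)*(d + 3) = d^3 - 4*d^2 - 15*d + 18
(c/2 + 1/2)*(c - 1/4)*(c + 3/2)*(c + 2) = c^4/2 + 17*c^3/8 + 43*c^2/16 + 11*c/16 - 3/8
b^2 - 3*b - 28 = (b - 7)*(b + 4)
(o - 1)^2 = o^2 - 2*o + 1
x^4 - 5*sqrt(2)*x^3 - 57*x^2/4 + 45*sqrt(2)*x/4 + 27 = (x - 3/2)*(x + 3/2)*(x - 6*sqrt(2))*(x + sqrt(2))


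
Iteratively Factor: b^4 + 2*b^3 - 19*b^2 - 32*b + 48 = (b - 1)*(b^3 + 3*b^2 - 16*b - 48) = (b - 4)*(b - 1)*(b^2 + 7*b + 12) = (b - 4)*(b - 1)*(b + 3)*(b + 4)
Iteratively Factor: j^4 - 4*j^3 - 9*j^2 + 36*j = (j - 4)*(j^3 - 9*j) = (j - 4)*(j - 3)*(j^2 + 3*j) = (j - 4)*(j - 3)*(j + 3)*(j)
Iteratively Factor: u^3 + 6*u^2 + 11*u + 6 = (u + 1)*(u^2 + 5*u + 6) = (u + 1)*(u + 3)*(u + 2)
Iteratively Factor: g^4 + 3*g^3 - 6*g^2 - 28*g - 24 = (g + 2)*(g^3 + g^2 - 8*g - 12) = (g + 2)^2*(g^2 - g - 6) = (g + 2)^3*(g - 3)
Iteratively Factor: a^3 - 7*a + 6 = (a - 2)*(a^2 + 2*a - 3) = (a - 2)*(a - 1)*(a + 3)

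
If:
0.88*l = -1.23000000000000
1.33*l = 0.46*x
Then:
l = -1.40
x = -4.04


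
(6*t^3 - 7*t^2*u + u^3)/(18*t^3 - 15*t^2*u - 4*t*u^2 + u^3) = (2*t - u)/(6*t - u)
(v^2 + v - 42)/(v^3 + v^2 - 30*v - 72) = (v + 7)/(v^2 + 7*v + 12)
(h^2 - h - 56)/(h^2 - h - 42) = (-h^2 + h + 56)/(-h^2 + h + 42)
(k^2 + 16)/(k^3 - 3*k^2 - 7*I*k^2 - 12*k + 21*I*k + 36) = (k + 4*I)/(k^2 - 3*k*(1 + I) + 9*I)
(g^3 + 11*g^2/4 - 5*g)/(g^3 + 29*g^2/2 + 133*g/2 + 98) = g*(4*g - 5)/(2*(2*g^2 + 21*g + 49))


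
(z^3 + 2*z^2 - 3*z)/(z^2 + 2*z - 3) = z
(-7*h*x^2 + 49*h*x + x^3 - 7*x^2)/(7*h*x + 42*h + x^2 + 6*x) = x*(-7*h*x + 49*h + x^2 - 7*x)/(7*h*x + 42*h + x^2 + 6*x)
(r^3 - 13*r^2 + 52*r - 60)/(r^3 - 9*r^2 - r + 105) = (r^2 - 8*r + 12)/(r^2 - 4*r - 21)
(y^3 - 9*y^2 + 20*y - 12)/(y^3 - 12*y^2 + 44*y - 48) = (y - 1)/(y - 4)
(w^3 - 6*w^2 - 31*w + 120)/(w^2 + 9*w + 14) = (w^3 - 6*w^2 - 31*w + 120)/(w^2 + 9*w + 14)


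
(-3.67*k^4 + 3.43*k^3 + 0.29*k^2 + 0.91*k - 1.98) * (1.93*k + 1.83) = -7.0831*k^5 - 0.0961999999999996*k^4 + 6.8366*k^3 + 2.287*k^2 - 2.1561*k - 3.6234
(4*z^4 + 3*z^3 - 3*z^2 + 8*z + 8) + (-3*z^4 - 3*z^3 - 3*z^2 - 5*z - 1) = z^4 - 6*z^2 + 3*z + 7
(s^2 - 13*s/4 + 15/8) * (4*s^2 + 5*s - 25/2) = 4*s^4 - 8*s^3 - 85*s^2/4 + 50*s - 375/16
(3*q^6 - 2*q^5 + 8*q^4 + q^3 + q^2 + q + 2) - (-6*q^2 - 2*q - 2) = 3*q^6 - 2*q^5 + 8*q^4 + q^3 + 7*q^2 + 3*q + 4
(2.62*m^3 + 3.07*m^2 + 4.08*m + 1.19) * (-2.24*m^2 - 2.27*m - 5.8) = -5.8688*m^5 - 12.8242*m^4 - 31.3041*m^3 - 29.7332*m^2 - 26.3653*m - 6.902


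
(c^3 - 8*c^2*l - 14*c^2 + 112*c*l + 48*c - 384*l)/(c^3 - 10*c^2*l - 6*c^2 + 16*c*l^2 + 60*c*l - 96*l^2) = (c - 8)/(c - 2*l)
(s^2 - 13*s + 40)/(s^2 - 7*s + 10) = (s - 8)/(s - 2)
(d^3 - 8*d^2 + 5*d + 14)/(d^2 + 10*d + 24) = (d^3 - 8*d^2 + 5*d + 14)/(d^2 + 10*d + 24)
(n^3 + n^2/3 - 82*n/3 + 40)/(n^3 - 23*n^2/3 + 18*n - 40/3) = (n + 6)/(n - 2)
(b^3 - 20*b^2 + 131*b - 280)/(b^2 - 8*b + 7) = (b^2 - 13*b + 40)/(b - 1)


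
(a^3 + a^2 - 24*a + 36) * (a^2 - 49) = a^5 + a^4 - 73*a^3 - 13*a^2 + 1176*a - 1764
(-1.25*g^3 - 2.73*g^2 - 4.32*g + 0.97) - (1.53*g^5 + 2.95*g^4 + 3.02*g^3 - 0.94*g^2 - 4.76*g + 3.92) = -1.53*g^5 - 2.95*g^4 - 4.27*g^3 - 1.79*g^2 + 0.44*g - 2.95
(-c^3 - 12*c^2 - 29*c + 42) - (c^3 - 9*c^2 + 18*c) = -2*c^3 - 3*c^2 - 47*c + 42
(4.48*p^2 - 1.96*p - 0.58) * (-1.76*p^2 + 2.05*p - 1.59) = -7.8848*p^4 + 12.6336*p^3 - 10.1204*p^2 + 1.9274*p + 0.9222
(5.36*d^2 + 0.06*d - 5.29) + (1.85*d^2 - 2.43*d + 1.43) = 7.21*d^2 - 2.37*d - 3.86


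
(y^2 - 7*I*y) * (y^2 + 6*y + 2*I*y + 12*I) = y^4 + 6*y^3 - 5*I*y^3 + 14*y^2 - 30*I*y^2 + 84*y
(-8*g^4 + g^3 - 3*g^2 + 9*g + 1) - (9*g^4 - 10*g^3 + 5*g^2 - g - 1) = -17*g^4 + 11*g^3 - 8*g^2 + 10*g + 2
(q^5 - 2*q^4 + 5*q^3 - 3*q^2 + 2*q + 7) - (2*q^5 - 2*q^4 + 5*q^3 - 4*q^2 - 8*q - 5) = -q^5 + q^2 + 10*q + 12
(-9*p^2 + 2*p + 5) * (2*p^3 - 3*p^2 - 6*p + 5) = -18*p^5 + 31*p^4 + 58*p^3 - 72*p^2 - 20*p + 25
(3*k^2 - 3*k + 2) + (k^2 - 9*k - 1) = 4*k^2 - 12*k + 1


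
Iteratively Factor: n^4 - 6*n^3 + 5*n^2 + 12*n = (n - 3)*(n^3 - 3*n^2 - 4*n) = (n - 3)*(n + 1)*(n^2 - 4*n) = n*(n - 3)*(n + 1)*(n - 4)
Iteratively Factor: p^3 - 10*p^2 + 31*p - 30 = (p - 2)*(p^2 - 8*p + 15) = (p - 3)*(p - 2)*(p - 5)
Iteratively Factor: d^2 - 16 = (d + 4)*(d - 4)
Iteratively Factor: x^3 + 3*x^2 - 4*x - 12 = (x + 2)*(x^2 + x - 6) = (x - 2)*(x + 2)*(x + 3)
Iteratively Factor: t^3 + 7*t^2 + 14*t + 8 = (t + 1)*(t^2 + 6*t + 8) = (t + 1)*(t + 4)*(t + 2)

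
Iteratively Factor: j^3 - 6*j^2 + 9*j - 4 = (j - 1)*(j^2 - 5*j + 4) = (j - 1)^2*(j - 4)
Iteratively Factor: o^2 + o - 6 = (o + 3)*(o - 2)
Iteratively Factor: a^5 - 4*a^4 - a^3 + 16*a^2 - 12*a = (a - 2)*(a^4 - 2*a^3 - 5*a^2 + 6*a) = a*(a - 2)*(a^3 - 2*a^2 - 5*a + 6) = a*(a - 2)*(a + 2)*(a^2 - 4*a + 3) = a*(a - 2)*(a - 1)*(a + 2)*(a - 3)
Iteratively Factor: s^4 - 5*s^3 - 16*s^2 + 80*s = (s - 4)*(s^3 - s^2 - 20*s) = (s - 5)*(s - 4)*(s^2 + 4*s) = (s - 5)*(s - 4)*(s + 4)*(s)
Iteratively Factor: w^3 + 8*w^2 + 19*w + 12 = (w + 1)*(w^2 + 7*w + 12) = (w + 1)*(w + 3)*(w + 4)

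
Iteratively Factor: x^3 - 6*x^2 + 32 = (x - 4)*(x^2 - 2*x - 8) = (x - 4)*(x + 2)*(x - 4)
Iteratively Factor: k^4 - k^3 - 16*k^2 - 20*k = (k + 2)*(k^3 - 3*k^2 - 10*k) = (k + 2)^2*(k^2 - 5*k) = (k - 5)*(k + 2)^2*(k)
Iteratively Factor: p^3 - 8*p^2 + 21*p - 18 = (p - 3)*(p^2 - 5*p + 6) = (p - 3)*(p - 2)*(p - 3)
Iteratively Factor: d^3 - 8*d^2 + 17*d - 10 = (d - 5)*(d^2 - 3*d + 2) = (d - 5)*(d - 2)*(d - 1)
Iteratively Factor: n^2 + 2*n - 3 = (n - 1)*(n + 3)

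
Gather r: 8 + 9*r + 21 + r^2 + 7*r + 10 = r^2 + 16*r + 39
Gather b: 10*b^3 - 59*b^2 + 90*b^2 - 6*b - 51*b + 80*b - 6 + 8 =10*b^3 + 31*b^2 + 23*b + 2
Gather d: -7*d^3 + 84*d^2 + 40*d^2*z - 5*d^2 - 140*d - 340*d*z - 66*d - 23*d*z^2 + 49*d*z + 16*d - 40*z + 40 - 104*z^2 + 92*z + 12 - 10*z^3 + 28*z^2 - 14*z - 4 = -7*d^3 + d^2*(40*z + 79) + d*(-23*z^2 - 291*z - 190) - 10*z^3 - 76*z^2 + 38*z + 48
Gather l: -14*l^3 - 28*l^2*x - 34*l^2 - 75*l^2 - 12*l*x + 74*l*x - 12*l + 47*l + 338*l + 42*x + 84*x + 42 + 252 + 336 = -14*l^3 + l^2*(-28*x - 109) + l*(62*x + 373) + 126*x + 630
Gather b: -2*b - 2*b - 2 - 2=-4*b - 4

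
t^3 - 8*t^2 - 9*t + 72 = (t - 8)*(t - 3)*(t + 3)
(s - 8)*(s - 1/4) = s^2 - 33*s/4 + 2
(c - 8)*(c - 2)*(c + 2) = c^3 - 8*c^2 - 4*c + 32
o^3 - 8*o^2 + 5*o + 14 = (o - 7)*(o - 2)*(o + 1)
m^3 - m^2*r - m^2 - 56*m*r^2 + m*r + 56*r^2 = (m - 1)*(m - 8*r)*(m + 7*r)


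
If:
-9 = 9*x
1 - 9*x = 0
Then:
No Solution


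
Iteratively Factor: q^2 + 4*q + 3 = (q + 3)*(q + 1)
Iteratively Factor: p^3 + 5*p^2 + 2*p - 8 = (p + 2)*(p^2 + 3*p - 4) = (p + 2)*(p + 4)*(p - 1)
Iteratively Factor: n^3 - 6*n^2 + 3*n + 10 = (n - 5)*(n^2 - n - 2) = (n - 5)*(n + 1)*(n - 2)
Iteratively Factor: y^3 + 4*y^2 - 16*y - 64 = (y + 4)*(y^2 - 16) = (y + 4)^2*(y - 4)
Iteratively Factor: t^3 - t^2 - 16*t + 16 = (t - 4)*(t^2 + 3*t - 4) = (t - 4)*(t + 4)*(t - 1)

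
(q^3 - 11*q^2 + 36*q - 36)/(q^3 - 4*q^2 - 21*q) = (-q^3 + 11*q^2 - 36*q + 36)/(q*(-q^2 + 4*q + 21))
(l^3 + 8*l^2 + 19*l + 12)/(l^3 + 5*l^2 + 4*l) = (l + 3)/l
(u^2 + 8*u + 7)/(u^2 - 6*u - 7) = (u + 7)/(u - 7)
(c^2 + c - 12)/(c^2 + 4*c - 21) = (c + 4)/(c + 7)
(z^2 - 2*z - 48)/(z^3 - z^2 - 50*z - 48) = 1/(z + 1)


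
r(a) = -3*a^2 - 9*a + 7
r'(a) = -6*a - 9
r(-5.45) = -33.06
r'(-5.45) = 23.70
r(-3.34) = 3.59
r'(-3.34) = 11.04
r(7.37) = -222.28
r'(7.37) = -53.22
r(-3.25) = 4.56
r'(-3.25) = 10.50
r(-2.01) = 12.97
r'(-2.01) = 3.06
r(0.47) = 2.11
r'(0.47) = -11.82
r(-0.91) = 12.71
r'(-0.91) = -3.54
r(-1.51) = 13.75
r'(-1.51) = 0.06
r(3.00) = -47.00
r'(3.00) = -27.00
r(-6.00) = -47.00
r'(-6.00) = 27.00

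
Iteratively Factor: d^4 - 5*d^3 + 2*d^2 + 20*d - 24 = (d - 3)*(d^3 - 2*d^2 - 4*d + 8) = (d - 3)*(d - 2)*(d^2 - 4) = (d - 3)*(d - 2)*(d + 2)*(d - 2)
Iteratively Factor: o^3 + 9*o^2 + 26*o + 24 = (o + 2)*(o^2 + 7*o + 12) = (o + 2)*(o + 4)*(o + 3)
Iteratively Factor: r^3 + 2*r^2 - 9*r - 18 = (r - 3)*(r^2 + 5*r + 6) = (r - 3)*(r + 2)*(r + 3)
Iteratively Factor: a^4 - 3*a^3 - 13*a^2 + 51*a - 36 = (a - 3)*(a^3 - 13*a + 12) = (a - 3)*(a + 4)*(a^2 - 4*a + 3) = (a - 3)*(a - 1)*(a + 4)*(a - 3)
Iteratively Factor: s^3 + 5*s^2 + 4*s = (s)*(s^2 + 5*s + 4) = s*(s + 1)*(s + 4)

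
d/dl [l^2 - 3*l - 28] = 2*l - 3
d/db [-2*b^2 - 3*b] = -4*b - 3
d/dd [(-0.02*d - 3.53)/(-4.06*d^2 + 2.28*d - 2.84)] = (-0.0812*d^2 - 28.6636*d + 8.1052)/(16.4836*d^4 - 18.5136*d^3 + 28.2592*d^2 - 12.9504*d + 8.0656)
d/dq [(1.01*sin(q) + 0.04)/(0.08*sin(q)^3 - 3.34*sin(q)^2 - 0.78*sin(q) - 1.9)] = (-0.1616*sin(q)^3 + 3.3638*sin(q)^2 + 0.2672*sin(q) - 1.8878)*cos(q)/(0.0064*sin(q)^6 - 0.5344*sin(q)^5 + 11.0308*sin(q)^4 + 4.9064*sin(q)^3 + 13.3004*sin(q)^2 + 2.964*sin(q) + 3.61)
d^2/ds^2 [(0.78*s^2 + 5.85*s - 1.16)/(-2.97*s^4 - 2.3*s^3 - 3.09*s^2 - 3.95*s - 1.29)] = (-41.281812*s^8 - 651.19626*s^7 - 428.672532*s^6 - 160.27659*s^5 + 541.81851*s^4 + 680.62413*s^3 + 303.293028*s^2 + 204.21207*s + 83.971402)/(26.198073*s^12 + 60.86421*s^11 + 128.903643*s^10 + 243.341405*s^9 + 330.143454*s^8 + 398.94234*s^7 + 428.462406*s^6 + 366.612225*s^5 + 266.731353*s^4 + 167.582735*s^3 + 75.807882*s^2 + 19.719585*s + 2.146689)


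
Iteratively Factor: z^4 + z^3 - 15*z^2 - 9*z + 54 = (z + 3)*(z^3 - 2*z^2 - 9*z + 18) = (z + 3)^2*(z^2 - 5*z + 6) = (z - 2)*(z + 3)^2*(z - 3)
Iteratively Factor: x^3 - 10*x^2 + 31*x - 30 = (x - 5)*(x^2 - 5*x + 6) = (x - 5)*(x - 3)*(x - 2)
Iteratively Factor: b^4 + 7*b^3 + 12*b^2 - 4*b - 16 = (b + 2)*(b^3 + 5*b^2 + 2*b - 8) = (b + 2)*(b + 4)*(b^2 + b - 2) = (b - 1)*(b + 2)*(b + 4)*(b + 2)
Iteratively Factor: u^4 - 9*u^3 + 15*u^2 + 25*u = (u)*(u^3 - 9*u^2 + 15*u + 25) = u*(u - 5)*(u^2 - 4*u - 5) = u*(u - 5)*(u + 1)*(u - 5)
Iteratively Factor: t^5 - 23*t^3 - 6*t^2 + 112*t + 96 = (t - 4)*(t^4 + 4*t^3 - 7*t^2 - 34*t - 24) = (t - 4)*(t + 2)*(t^3 + 2*t^2 - 11*t - 12) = (t - 4)*(t + 1)*(t + 2)*(t^2 + t - 12) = (t - 4)*(t - 3)*(t + 1)*(t + 2)*(t + 4)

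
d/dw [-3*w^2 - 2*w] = -6*w - 2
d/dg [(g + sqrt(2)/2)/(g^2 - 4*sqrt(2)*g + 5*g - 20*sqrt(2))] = (g^2 - 4*sqrt(2)*g + 5*g - (2*g + sqrt(2))*(2*g - 4*sqrt(2) + 5)/2 - 20*sqrt(2))/(g^2 - 4*sqrt(2)*g + 5*g - 20*sqrt(2))^2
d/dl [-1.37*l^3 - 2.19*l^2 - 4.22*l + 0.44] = -4.11*l^2 - 4.38*l - 4.22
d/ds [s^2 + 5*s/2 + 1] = 2*s + 5/2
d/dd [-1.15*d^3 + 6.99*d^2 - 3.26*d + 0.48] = -3.45*d^2 + 13.98*d - 3.26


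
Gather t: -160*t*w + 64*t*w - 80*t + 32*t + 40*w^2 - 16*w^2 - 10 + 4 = t*(-96*w - 48) + 24*w^2 - 6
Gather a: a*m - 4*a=a*(m - 4)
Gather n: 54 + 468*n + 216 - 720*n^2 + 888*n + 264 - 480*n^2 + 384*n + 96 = -1200*n^2 + 1740*n + 630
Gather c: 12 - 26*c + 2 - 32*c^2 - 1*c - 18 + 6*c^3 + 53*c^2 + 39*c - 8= 6*c^3 + 21*c^2 + 12*c - 12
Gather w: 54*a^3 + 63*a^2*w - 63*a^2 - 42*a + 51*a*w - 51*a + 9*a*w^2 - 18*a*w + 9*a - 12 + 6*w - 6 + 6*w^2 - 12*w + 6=54*a^3 - 63*a^2 - 84*a + w^2*(9*a + 6) + w*(63*a^2 + 33*a - 6) - 12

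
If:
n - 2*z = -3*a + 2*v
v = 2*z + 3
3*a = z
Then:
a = z/3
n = 5*z + 6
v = 2*z + 3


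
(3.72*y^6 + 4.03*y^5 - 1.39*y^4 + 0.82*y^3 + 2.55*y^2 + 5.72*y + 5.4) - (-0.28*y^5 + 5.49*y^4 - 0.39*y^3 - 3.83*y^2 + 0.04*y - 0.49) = 3.72*y^6 + 4.31*y^5 - 6.88*y^4 + 1.21*y^3 + 6.38*y^2 + 5.68*y + 5.89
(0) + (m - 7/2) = m - 7/2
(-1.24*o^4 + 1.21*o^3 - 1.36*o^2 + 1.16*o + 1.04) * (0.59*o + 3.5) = -0.7316*o^5 - 3.6261*o^4 + 3.4326*o^3 - 4.0756*o^2 + 4.6736*o + 3.64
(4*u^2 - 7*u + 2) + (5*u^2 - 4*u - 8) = 9*u^2 - 11*u - 6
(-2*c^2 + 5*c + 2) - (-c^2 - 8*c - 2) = -c^2 + 13*c + 4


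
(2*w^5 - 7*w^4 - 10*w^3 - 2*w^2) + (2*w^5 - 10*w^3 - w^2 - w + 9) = 4*w^5 - 7*w^4 - 20*w^3 - 3*w^2 - w + 9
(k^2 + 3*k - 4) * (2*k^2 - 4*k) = 2*k^4 + 2*k^3 - 20*k^2 + 16*k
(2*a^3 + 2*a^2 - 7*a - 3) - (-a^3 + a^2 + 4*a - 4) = 3*a^3 + a^2 - 11*a + 1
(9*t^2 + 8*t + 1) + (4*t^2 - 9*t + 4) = 13*t^2 - t + 5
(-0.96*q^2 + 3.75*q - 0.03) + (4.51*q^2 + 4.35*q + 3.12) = 3.55*q^2 + 8.1*q + 3.09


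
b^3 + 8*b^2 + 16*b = b*(b + 4)^2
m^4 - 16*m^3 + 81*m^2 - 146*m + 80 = (m - 8)*(m - 5)*(m - 2)*(m - 1)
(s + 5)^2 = s^2 + 10*s + 25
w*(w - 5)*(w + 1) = w^3 - 4*w^2 - 5*w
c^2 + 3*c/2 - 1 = (c - 1/2)*(c + 2)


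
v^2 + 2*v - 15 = (v - 3)*(v + 5)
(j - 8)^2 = j^2 - 16*j + 64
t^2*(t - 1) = t^3 - t^2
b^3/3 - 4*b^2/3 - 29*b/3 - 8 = (b/3 + 1)*(b - 8)*(b + 1)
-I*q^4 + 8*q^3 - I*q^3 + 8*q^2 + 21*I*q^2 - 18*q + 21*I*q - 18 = (q + 2*I)*(q + 3*I)^2*(-I*q - I)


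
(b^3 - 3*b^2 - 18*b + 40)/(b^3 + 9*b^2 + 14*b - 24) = (b^2 - 7*b + 10)/(b^2 + 5*b - 6)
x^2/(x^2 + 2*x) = x/(x + 2)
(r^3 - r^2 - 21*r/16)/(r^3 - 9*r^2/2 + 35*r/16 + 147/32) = 2*r/(2*r - 7)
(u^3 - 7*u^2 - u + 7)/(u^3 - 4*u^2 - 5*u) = (u^2 - 8*u + 7)/(u*(u - 5))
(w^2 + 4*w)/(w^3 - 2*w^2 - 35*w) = (w + 4)/(w^2 - 2*w - 35)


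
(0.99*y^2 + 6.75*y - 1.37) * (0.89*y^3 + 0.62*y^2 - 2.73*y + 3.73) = 0.8811*y^5 + 6.6213*y^4 + 0.262999999999999*y^3 - 15.5842*y^2 + 28.9176*y - 5.1101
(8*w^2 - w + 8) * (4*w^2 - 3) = 32*w^4 - 4*w^3 + 8*w^2 + 3*w - 24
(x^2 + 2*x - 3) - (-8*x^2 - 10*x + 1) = 9*x^2 + 12*x - 4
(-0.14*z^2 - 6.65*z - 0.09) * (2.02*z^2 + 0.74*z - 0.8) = -0.2828*z^4 - 13.5366*z^3 - 4.9908*z^2 + 5.2534*z + 0.072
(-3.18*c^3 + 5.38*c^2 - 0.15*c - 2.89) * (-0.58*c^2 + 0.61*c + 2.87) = 1.8444*c^5 - 5.0602*c^4 - 5.7578*c^3 + 17.0253*c^2 - 2.1934*c - 8.2943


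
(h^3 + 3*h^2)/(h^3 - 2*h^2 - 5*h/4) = 4*h*(h + 3)/(4*h^2 - 8*h - 5)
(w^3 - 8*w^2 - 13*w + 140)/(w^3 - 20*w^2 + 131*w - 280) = (w + 4)/(w - 8)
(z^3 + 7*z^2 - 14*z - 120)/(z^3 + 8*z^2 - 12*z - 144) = (z + 5)/(z + 6)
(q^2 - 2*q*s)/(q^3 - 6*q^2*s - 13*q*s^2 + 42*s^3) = q/(q^2 - 4*q*s - 21*s^2)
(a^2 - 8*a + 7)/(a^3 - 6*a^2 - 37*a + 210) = (a - 1)/(a^2 + a - 30)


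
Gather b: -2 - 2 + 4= 0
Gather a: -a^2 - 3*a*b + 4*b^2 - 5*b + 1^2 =-a^2 - 3*a*b + 4*b^2 - 5*b + 1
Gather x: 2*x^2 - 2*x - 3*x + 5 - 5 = 2*x^2 - 5*x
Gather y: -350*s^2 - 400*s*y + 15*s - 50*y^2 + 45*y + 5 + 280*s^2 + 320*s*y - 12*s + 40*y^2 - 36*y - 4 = -70*s^2 + 3*s - 10*y^2 + y*(9 - 80*s) + 1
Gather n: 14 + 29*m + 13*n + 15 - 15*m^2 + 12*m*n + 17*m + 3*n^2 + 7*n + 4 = -15*m^2 + 46*m + 3*n^2 + n*(12*m + 20) + 33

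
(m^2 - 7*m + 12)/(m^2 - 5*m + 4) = (m - 3)/(m - 1)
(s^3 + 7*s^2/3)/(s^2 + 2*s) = s*(3*s + 7)/(3*(s + 2))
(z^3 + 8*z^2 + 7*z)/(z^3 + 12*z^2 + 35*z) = (z + 1)/(z + 5)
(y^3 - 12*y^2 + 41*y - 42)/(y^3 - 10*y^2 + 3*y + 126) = (y^2 - 5*y + 6)/(y^2 - 3*y - 18)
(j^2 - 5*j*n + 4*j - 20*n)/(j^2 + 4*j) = (j - 5*n)/j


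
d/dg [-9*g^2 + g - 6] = 1 - 18*g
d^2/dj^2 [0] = 0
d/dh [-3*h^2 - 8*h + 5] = -6*h - 8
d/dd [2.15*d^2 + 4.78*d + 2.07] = 4.3*d + 4.78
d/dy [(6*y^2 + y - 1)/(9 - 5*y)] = 2*(-15*y^2 + 54*y + 2)/(25*y^2 - 90*y + 81)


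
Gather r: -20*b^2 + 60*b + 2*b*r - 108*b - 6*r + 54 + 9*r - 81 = -20*b^2 - 48*b + r*(2*b + 3) - 27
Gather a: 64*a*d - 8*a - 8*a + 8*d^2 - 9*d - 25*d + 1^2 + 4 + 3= a*(64*d - 16) + 8*d^2 - 34*d + 8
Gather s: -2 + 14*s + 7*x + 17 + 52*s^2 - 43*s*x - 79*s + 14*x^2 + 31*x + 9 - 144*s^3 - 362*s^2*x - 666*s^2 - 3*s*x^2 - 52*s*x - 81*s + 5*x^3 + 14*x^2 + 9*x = -144*s^3 + s^2*(-362*x - 614) + s*(-3*x^2 - 95*x - 146) + 5*x^3 + 28*x^2 + 47*x + 24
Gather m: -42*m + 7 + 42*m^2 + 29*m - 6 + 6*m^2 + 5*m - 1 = 48*m^2 - 8*m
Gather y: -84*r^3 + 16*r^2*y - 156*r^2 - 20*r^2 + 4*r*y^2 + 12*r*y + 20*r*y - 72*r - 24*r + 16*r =-84*r^3 - 176*r^2 + 4*r*y^2 - 80*r + y*(16*r^2 + 32*r)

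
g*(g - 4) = g^2 - 4*g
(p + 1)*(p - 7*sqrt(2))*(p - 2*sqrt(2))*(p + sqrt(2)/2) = p^4 - 17*sqrt(2)*p^3/2 + p^3 - 17*sqrt(2)*p^2/2 + 19*p^2 + 19*p + 14*sqrt(2)*p + 14*sqrt(2)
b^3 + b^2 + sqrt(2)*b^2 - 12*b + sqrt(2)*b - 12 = (b + 1)*(b - 2*sqrt(2))*(b + 3*sqrt(2))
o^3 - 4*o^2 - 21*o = o*(o - 7)*(o + 3)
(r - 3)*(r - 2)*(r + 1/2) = r^3 - 9*r^2/2 + 7*r/2 + 3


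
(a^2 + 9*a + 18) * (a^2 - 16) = a^4 + 9*a^3 + 2*a^2 - 144*a - 288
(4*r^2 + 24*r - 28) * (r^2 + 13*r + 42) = 4*r^4 + 76*r^3 + 452*r^2 + 644*r - 1176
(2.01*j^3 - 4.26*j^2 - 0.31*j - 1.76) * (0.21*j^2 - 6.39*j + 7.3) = 0.4221*j^5 - 13.7385*j^4 + 41.8293*j^3 - 29.4867*j^2 + 8.9834*j - 12.848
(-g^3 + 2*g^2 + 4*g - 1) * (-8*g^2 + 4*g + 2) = 8*g^5 - 20*g^4 - 26*g^3 + 28*g^2 + 4*g - 2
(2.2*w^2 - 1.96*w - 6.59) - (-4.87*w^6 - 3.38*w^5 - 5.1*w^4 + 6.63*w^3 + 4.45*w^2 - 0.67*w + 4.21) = 4.87*w^6 + 3.38*w^5 + 5.1*w^4 - 6.63*w^3 - 2.25*w^2 - 1.29*w - 10.8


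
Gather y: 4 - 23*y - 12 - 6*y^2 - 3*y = -6*y^2 - 26*y - 8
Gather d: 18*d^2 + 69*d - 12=18*d^2 + 69*d - 12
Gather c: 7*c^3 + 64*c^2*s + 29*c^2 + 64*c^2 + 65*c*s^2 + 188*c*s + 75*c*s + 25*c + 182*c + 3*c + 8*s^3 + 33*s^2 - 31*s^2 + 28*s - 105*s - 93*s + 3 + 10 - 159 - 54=7*c^3 + c^2*(64*s + 93) + c*(65*s^2 + 263*s + 210) + 8*s^3 + 2*s^2 - 170*s - 200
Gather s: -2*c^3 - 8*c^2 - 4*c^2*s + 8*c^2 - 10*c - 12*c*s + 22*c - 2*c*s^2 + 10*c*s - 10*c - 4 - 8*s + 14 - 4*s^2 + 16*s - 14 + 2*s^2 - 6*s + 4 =-2*c^3 + 2*c + s^2*(-2*c - 2) + s*(-4*c^2 - 2*c + 2)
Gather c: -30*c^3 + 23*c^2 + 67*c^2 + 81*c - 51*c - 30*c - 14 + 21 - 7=-30*c^3 + 90*c^2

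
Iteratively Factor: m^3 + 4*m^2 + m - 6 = (m + 2)*(m^2 + 2*m - 3) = (m - 1)*(m + 2)*(m + 3)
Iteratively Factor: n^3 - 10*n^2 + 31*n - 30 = (n - 5)*(n^2 - 5*n + 6) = (n - 5)*(n - 3)*(n - 2)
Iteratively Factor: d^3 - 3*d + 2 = (d + 2)*(d^2 - 2*d + 1) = (d - 1)*(d + 2)*(d - 1)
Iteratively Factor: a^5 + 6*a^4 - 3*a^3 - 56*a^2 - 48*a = (a + 1)*(a^4 + 5*a^3 - 8*a^2 - 48*a) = a*(a + 1)*(a^3 + 5*a^2 - 8*a - 48) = a*(a + 1)*(a + 4)*(a^2 + a - 12) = a*(a + 1)*(a + 4)^2*(a - 3)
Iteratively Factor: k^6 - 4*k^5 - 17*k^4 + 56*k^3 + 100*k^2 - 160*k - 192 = (k + 2)*(k^5 - 6*k^4 - 5*k^3 + 66*k^2 - 32*k - 96) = (k - 4)*(k + 2)*(k^4 - 2*k^3 - 13*k^2 + 14*k + 24) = (k - 4)*(k - 2)*(k + 2)*(k^3 - 13*k - 12) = (k - 4)*(k - 2)*(k + 2)*(k + 3)*(k^2 - 3*k - 4) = (k - 4)^2*(k - 2)*(k + 2)*(k + 3)*(k + 1)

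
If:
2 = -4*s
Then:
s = -1/2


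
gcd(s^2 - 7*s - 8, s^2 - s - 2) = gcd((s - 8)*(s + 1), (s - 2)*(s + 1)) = s + 1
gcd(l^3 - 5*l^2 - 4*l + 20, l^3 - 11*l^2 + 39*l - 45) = l - 5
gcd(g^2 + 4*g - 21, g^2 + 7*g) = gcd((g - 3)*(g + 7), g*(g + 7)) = g + 7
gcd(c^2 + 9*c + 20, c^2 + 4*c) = c + 4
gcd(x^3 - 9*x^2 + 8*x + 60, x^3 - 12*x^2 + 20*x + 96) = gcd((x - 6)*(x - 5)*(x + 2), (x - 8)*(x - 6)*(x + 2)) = x^2 - 4*x - 12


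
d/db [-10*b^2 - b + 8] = -20*b - 1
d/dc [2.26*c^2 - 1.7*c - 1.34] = 4.52*c - 1.7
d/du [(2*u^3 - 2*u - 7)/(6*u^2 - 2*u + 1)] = 2*(6*u^4 - 4*u^3 + 9*u^2 + 42*u - 8)/(36*u^4 - 24*u^3 + 16*u^2 - 4*u + 1)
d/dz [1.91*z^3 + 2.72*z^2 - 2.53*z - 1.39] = 5.73*z^2 + 5.44*z - 2.53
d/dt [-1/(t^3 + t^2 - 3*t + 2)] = (3*t^2 + 2*t - 3)/(t^3 + t^2 - 3*t + 2)^2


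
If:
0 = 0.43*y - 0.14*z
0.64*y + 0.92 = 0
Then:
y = -1.44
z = -4.42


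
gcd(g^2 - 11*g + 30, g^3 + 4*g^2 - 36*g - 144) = g - 6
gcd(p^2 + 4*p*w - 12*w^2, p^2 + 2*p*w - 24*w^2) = p + 6*w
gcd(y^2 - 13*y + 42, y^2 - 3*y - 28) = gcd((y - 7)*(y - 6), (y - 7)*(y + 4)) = y - 7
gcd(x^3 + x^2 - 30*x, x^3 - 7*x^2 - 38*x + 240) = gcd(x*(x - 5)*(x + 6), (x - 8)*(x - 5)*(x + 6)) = x^2 + x - 30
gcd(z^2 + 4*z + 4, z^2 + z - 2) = z + 2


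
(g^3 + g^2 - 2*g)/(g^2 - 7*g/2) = 2*(g^2 + g - 2)/(2*g - 7)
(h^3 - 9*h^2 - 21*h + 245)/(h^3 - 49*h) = (h^2 - 2*h - 35)/(h*(h + 7))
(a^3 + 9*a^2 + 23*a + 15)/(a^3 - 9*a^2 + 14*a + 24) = (a^2 + 8*a + 15)/(a^2 - 10*a + 24)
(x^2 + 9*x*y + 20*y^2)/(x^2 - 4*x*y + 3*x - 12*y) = (x^2 + 9*x*y + 20*y^2)/(x^2 - 4*x*y + 3*x - 12*y)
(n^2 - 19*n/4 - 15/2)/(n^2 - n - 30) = (n + 5/4)/(n + 5)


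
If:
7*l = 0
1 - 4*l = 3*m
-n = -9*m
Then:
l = 0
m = 1/3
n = 3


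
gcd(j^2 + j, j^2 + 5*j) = j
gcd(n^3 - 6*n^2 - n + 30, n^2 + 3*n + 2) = n + 2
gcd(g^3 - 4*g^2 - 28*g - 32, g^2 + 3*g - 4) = 1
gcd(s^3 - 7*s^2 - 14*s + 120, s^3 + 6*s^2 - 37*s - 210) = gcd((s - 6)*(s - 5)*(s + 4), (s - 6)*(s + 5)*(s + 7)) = s - 6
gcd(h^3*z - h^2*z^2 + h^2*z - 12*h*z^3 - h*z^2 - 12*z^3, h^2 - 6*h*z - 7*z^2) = 1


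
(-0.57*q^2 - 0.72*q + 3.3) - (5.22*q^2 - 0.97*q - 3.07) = -5.79*q^2 + 0.25*q + 6.37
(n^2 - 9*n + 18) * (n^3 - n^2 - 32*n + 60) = n^5 - 10*n^4 - 5*n^3 + 330*n^2 - 1116*n + 1080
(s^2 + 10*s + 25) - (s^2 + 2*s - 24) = 8*s + 49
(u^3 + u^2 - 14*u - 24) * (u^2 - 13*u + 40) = u^5 - 12*u^4 + 13*u^3 + 198*u^2 - 248*u - 960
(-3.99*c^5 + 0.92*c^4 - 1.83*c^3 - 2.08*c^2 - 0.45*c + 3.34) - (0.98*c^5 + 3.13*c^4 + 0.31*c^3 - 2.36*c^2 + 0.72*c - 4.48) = -4.97*c^5 - 2.21*c^4 - 2.14*c^3 + 0.28*c^2 - 1.17*c + 7.82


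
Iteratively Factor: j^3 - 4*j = (j + 2)*(j^2 - 2*j) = (j - 2)*(j + 2)*(j)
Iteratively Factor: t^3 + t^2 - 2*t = (t + 2)*(t^2 - t) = t*(t + 2)*(t - 1)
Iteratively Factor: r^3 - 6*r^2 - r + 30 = (r - 3)*(r^2 - 3*r - 10) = (r - 3)*(r + 2)*(r - 5)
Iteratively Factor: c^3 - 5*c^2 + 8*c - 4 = (c - 1)*(c^2 - 4*c + 4) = (c - 2)*(c - 1)*(c - 2)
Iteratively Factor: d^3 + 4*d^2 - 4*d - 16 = (d + 4)*(d^2 - 4) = (d - 2)*(d + 4)*(d + 2)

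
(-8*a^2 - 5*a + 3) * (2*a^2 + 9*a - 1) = -16*a^4 - 82*a^3 - 31*a^2 + 32*a - 3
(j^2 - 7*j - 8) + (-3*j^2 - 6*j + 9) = -2*j^2 - 13*j + 1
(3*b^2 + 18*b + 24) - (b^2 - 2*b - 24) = 2*b^2 + 20*b + 48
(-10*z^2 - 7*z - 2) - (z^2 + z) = -11*z^2 - 8*z - 2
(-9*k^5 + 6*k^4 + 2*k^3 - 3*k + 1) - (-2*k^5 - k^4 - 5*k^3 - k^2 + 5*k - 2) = -7*k^5 + 7*k^4 + 7*k^3 + k^2 - 8*k + 3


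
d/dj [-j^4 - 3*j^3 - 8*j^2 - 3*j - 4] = -4*j^3 - 9*j^2 - 16*j - 3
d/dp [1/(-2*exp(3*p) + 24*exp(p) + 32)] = 3*(exp(2*p) - 4)*exp(p)/(2*(-exp(3*p) + 12*exp(p) + 16)^2)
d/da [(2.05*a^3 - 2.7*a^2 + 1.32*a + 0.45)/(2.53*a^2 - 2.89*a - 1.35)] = (5.1865*a^4 - 11.849*a^3 - 3.8391*a^2 + 5.013*a - 0.4815)/(6.4009*a^4 - 14.6234*a^3 + 1.5211*a^2 + 7.803*a + 1.8225)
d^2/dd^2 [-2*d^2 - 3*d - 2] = -4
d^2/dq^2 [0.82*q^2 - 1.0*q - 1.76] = 1.64000000000000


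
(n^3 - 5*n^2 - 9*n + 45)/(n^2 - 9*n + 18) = (n^2 - 2*n - 15)/(n - 6)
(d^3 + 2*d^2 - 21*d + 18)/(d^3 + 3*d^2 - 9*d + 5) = (d^2 + 3*d - 18)/(d^2 + 4*d - 5)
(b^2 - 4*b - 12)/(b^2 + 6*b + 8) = (b - 6)/(b + 4)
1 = 1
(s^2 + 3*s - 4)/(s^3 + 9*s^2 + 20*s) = (s - 1)/(s*(s + 5))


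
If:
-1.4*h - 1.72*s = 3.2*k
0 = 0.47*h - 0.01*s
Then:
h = 0.0212765957446809*s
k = -0.546808510638298*s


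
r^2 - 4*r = r*(r - 4)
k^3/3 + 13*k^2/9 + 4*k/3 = k*(k/3 + 1)*(k + 4/3)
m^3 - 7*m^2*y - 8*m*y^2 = m*(m - 8*y)*(m + y)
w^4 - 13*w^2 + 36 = (w - 3)*(w - 2)*(w + 2)*(w + 3)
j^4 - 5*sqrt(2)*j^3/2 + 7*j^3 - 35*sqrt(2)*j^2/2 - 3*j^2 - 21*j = j*(j + 7)*(j - 3*sqrt(2))*(j + sqrt(2)/2)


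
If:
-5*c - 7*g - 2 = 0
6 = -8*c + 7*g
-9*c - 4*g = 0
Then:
No Solution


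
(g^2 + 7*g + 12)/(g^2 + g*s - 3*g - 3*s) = (g^2 + 7*g + 12)/(g^2 + g*s - 3*g - 3*s)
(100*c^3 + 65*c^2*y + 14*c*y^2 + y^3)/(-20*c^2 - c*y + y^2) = (25*c^2 + 10*c*y + y^2)/(-5*c + y)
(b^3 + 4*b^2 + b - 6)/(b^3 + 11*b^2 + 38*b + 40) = (b^2 + 2*b - 3)/(b^2 + 9*b + 20)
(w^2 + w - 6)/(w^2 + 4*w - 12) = (w + 3)/(w + 6)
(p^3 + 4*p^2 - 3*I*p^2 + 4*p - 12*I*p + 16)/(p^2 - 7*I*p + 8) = (p^2 + 4*p*(1 - I) - 16*I)/(p - 8*I)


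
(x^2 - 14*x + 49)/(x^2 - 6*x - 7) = (x - 7)/(x + 1)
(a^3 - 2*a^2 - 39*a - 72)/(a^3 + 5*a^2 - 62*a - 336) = (a^2 + 6*a + 9)/(a^2 + 13*a + 42)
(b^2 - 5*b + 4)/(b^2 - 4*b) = (b - 1)/b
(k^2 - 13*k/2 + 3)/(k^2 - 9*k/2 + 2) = (k - 6)/(k - 4)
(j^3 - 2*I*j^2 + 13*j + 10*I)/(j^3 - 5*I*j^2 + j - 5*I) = (j + 2*I)/(j - I)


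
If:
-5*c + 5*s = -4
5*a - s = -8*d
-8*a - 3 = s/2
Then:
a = -s/16 - 3/8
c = s + 4/5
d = 21*s/128 + 15/64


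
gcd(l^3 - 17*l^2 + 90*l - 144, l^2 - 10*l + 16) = l - 8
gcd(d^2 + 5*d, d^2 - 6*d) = d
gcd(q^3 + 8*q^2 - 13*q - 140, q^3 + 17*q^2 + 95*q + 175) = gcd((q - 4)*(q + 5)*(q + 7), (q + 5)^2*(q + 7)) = q^2 + 12*q + 35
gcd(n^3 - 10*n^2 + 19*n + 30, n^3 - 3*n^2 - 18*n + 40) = n - 5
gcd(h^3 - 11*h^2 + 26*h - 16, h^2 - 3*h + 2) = h^2 - 3*h + 2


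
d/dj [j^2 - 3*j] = 2*j - 3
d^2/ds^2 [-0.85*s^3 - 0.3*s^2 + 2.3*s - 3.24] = -5.1*s - 0.6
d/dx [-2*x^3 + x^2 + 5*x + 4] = -6*x^2 + 2*x + 5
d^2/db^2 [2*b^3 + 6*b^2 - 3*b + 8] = 12*b + 12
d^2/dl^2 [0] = 0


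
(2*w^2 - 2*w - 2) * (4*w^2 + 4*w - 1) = 8*w^4 - 18*w^2 - 6*w + 2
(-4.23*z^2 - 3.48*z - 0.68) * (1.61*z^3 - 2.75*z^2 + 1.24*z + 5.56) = -6.8103*z^5 + 6.0297*z^4 + 3.23*z^3 - 25.964*z^2 - 20.192*z - 3.7808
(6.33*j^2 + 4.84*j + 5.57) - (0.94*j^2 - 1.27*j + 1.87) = 5.39*j^2 + 6.11*j + 3.7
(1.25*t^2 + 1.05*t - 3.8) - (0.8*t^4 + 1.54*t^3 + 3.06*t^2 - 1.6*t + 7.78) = -0.8*t^4 - 1.54*t^3 - 1.81*t^2 + 2.65*t - 11.58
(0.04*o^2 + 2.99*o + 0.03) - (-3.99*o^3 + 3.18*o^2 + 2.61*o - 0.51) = 3.99*o^3 - 3.14*o^2 + 0.38*o + 0.54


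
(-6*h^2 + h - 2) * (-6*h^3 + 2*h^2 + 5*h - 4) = 36*h^5 - 18*h^4 - 16*h^3 + 25*h^2 - 14*h + 8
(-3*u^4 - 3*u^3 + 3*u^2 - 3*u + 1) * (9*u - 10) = -27*u^5 + 3*u^4 + 57*u^3 - 57*u^2 + 39*u - 10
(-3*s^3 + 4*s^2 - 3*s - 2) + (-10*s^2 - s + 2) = -3*s^3 - 6*s^2 - 4*s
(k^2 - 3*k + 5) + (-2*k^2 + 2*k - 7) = -k^2 - k - 2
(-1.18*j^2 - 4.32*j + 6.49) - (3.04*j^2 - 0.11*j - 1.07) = -4.22*j^2 - 4.21*j + 7.56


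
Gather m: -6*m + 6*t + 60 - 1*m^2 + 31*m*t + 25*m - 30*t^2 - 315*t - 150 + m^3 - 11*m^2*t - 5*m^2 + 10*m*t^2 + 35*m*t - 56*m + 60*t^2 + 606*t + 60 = m^3 + m^2*(-11*t - 6) + m*(10*t^2 + 66*t - 37) + 30*t^2 + 297*t - 30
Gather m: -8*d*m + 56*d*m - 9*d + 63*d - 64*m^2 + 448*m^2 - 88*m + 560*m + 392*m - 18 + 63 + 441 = 54*d + 384*m^2 + m*(48*d + 864) + 486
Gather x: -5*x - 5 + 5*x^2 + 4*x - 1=5*x^2 - x - 6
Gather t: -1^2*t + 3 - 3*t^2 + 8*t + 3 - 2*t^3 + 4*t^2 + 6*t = -2*t^3 + t^2 + 13*t + 6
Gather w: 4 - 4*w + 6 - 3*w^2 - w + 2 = -3*w^2 - 5*w + 12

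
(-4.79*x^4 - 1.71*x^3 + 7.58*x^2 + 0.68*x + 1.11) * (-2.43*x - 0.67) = 11.6397*x^5 + 7.3646*x^4 - 17.2737*x^3 - 6.731*x^2 - 3.1529*x - 0.7437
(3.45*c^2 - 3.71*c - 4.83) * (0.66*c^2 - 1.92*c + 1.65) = 2.277*c^4 - 9.0726*c^3 + 9.6279*c^2 + 3.1521*c - 7.9695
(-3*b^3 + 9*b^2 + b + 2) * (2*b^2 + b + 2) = -6*b^5 + 15*b^4 + 5*b^3 + 23*b^2 + 4*b + 4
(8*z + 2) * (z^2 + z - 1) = 8*z^3 + 10*z^2 - 6*z - 2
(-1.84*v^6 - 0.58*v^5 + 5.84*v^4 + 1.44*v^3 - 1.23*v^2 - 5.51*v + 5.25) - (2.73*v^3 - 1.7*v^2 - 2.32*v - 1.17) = -1.84*v^6 - 0.58*v^5 + 5.84*v^4 - 1.29*v^3 + 0.47*v^2 - 3.19*v + 6.42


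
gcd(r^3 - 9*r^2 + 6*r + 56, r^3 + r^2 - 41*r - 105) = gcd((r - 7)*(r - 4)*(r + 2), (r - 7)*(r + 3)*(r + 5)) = r - 7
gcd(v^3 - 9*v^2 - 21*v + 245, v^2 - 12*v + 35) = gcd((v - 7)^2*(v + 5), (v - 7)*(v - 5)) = v - 7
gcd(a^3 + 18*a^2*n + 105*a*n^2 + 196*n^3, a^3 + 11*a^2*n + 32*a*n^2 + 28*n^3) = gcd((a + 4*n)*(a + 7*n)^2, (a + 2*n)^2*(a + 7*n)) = a + 7*n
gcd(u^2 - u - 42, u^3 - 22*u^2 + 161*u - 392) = u - 7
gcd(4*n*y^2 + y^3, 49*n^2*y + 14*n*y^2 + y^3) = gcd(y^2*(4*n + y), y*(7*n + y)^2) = y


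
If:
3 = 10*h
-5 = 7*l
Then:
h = 3/10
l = -5/7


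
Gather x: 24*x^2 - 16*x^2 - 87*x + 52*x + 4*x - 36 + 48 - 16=8*x^2 - 31*x - 4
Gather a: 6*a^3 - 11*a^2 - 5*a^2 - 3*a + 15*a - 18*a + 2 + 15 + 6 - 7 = 6*a^3 - 16*a^2 - 6*a + 16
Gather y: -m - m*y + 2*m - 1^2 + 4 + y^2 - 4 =-m*y + m + y^2 - 1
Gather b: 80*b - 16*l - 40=80*b - 16*l - 40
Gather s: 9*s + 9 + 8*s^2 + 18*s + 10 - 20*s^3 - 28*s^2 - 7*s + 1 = -20*s^3 - 20*s^2 + 20*s + 20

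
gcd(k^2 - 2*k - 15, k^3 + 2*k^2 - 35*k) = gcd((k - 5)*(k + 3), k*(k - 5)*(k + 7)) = k - 5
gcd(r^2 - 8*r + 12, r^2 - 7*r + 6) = r - 6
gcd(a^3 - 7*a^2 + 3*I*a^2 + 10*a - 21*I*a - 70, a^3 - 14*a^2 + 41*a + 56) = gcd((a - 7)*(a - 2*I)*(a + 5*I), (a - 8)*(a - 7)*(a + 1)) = a - 7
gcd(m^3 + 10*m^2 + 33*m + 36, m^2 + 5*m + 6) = m + 3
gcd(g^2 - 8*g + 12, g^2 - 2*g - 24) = g - 6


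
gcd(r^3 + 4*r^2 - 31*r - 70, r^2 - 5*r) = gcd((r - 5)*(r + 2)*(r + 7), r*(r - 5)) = r - 5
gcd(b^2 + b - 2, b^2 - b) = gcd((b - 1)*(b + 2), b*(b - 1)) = b - 1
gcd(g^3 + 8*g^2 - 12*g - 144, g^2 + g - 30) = g + 6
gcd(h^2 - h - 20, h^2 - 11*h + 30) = h - 5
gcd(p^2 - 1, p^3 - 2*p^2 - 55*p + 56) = p - 1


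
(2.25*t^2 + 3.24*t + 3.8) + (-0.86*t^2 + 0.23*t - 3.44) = 1.39*t^2 + 3.47*t + 0.36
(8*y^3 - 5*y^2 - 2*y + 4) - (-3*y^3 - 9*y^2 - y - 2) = 11*y^3 + 4*y^2 - y + 6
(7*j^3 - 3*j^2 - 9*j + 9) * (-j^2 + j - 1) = -7*j^5 + 10*j^4 - j^3 - 15*j^2 + 18*j - 9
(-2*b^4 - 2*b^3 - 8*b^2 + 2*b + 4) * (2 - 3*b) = 6*b^5 + 2*b^4 + 20*b^3 - 22*b^2 - 8*b + 8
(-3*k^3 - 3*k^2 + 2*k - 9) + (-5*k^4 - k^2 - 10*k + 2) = -5*k^4 - 3*k^3 - 4*k^2 - 8*k - 7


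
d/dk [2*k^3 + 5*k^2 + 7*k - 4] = 6*k^2 + 10*k + 7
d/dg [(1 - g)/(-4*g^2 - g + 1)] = (4*g^2 + g - (g - 1)*(8*g + 1) - 1)/(4*g^2 + g - 1)^2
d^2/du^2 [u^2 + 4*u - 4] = 2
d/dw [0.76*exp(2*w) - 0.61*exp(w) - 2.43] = (1.52*exp(w) - 0.61)*exp(w)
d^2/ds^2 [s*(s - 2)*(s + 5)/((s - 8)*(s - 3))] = 48*(5*s^3 - 42*s^2 + 102*s - 38)/(s^6 - 33*s^5 + 435*s^4 - 2915*s^3 + 10440*s^2 - 19008*s + 13824)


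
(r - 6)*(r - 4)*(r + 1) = r^3 - 9*r^2 + 14*r + 24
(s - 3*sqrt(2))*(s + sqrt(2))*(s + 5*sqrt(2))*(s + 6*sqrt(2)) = s^4 + 9*sqrt(2)*s^3 + 10*s^2 - 186*sqrt(2)*s - 360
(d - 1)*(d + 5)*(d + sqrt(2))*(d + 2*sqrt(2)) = d^4 + 4*d^3 + 3*sqrt(2)*d^3 - d^2 + 12*sqrt(2)*d^2 - 15*sqrt(2)*d + 16*d - 20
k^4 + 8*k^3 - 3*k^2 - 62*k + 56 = (k - 2)*(k - 1)*(k + 4)*(k + 7)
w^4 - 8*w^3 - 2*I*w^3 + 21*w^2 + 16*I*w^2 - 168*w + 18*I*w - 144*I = (w - 8)*(w - 6*I)*(w + I)*(w + 3*I)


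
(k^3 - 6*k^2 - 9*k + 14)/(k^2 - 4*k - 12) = (k^2 - 8*k + 7)/(k - 6)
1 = 1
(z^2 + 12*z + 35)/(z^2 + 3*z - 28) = (z + 5)/(z - 4)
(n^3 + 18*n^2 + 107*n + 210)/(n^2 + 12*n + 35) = n + 6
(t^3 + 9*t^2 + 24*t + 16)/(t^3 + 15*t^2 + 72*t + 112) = (t + 1)/(t + 7)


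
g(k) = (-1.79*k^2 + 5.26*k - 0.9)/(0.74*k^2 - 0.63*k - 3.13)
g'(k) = (0.63 - 1.48*k)*(-1.79*k^2 + 5.26*k - 0.9)/(0.74*k^2 - 0.63*k - 3.13)^2 + (5.26 - 3.58*k)/(0.74*k^2 - 0.63*k - 3.13)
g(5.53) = -1.66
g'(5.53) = -0.13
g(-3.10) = -5.80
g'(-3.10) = -2.34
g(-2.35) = -9.50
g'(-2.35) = -10.40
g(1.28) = -1.06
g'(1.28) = -0.74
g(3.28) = -1.05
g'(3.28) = -0.74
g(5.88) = -1.70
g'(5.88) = -0.11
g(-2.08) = -14.17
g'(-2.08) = -28.84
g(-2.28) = -10.31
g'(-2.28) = -12.94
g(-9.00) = -3.09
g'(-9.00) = -0.09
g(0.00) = 0.29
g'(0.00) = -1.74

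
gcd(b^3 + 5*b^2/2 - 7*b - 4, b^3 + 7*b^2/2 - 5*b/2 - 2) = b^2 + 9*b/2 + 2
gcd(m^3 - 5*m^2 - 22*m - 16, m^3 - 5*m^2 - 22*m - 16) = m^3 - 5*m^2 - 22*m - 16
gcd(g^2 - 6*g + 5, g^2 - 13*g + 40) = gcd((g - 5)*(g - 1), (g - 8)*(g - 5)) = g - 5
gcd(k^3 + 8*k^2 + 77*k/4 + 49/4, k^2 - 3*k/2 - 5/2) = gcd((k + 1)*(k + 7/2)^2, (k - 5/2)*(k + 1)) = k + 1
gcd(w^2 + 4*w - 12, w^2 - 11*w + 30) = 1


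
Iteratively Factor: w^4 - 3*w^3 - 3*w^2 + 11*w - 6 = (w - 1)*(w^3 - 2*w^2 - 5*w + 6) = (w - 1)^2*(w^2 - w - 6) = (w - 1)^2*(w + 2)*(w - 3)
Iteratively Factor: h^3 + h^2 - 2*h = (h + 2)*(h^2 - h) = (h - 1)*(h + 2)*(h)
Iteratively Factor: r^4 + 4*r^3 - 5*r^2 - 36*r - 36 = (r + 3)*(r^3 + r^2 - 8*r - 12) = (r - 3)*(r + 3)*(r^2 + 4*r + 4) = (r - 3)*(r + 2)*(r + 3)*(r + 2)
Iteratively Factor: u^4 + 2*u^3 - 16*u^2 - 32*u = (u)*(u^3 + 2*u^2 - 16*u - 32) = u*(u - 4)*(u^2 + 6*u + 8) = u*(u - 4)*(u + 2)*(u + 4)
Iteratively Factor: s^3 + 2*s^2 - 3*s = (s - 1)*(s^2 + 3*s) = (s - 1)*(s + 3)*(s)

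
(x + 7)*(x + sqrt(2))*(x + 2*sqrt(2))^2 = x^4 + 7*x^3 + 5*sqrt(2)*x^3 + 16*x^2 + 35*sqrt(2)*x^2 + 8*sqrt(2)*x + 112*x + 56*sqrt(2)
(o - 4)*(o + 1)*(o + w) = o^3 + o^2*w - 3*o^2 - 3*o*w - 4*o - 4*w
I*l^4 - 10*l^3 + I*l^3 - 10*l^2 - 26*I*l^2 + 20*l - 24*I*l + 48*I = (l + 2)*(l + 4*I)*(l + 6*I)*(I*l - I)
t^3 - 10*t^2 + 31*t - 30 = (t - 5)*(t - 3)*(t - 2)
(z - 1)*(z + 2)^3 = z^4 + 5*z^3 + 6*z^2 - 4*z - 8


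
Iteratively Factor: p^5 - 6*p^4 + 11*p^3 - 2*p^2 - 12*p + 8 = (p - 2)*(p^4 - 4*p^3 + 3*p^2 + 4*p - 4) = (p - 2)^2*(p^3 - 2*p^2 - p + 2) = (p - 2)^2*(p - 1)*(p^2 - p - 2) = (p - 2)^2*(p - 1)*(p + 1)*(p - 2)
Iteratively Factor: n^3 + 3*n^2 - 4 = (n + 2)*(n^2 + n - 2) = (n + 2)^2*(n - 1)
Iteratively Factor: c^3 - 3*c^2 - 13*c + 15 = (c - 1)*(c^2 - 2*c - 15) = (c - 1)*(c + 3)*(c - 5)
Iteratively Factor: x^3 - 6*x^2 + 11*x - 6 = (x - 2)*(x^2 - 4*x + 3) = (x - 2)*(x - 1)*(x - 3)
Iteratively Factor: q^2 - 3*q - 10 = (q - 5)*(q + 2)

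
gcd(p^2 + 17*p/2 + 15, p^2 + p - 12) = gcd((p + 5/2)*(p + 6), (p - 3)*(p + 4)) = 1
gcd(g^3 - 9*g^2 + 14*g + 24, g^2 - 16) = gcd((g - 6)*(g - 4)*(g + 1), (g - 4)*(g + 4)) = g - 4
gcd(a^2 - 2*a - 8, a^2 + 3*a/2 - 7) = 1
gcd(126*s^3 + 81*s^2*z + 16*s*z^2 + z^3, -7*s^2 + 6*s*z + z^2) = 7*s + z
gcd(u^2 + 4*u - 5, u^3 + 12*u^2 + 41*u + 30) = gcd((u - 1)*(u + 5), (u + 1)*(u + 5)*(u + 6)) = u + 5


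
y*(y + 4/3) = y^2 + 4*y/3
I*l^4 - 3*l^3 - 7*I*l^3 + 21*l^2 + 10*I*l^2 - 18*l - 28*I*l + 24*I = (l - 6)*(l - 1)*(l + 4*I)*(I*l + 1)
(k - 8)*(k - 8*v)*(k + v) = k^3 - 7*k^2*v - 8*k^2 - 8*k*v^2 + 56*k*v + 64*v^2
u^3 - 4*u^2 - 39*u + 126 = (u - 7)*(u - 3)*(u + 6)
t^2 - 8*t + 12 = (t - 6)*(t - 2)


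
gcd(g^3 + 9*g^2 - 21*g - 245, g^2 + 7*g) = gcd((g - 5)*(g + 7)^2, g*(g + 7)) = g + 7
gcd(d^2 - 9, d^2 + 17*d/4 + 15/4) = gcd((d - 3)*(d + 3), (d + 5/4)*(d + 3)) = d + 3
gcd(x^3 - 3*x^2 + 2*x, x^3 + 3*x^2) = x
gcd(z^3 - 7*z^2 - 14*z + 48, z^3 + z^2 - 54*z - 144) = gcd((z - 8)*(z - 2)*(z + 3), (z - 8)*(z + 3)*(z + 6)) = z^2 - 5*z - 24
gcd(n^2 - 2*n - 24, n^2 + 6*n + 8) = n + 4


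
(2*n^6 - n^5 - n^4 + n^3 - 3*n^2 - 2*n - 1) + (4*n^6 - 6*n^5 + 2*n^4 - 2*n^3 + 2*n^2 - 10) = 6*n^6 - 7*n^5 + n^4 - n^3 - n^2 - 2*n - 11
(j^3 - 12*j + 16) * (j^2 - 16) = j^5 - 28*j^3 + 16*j^2 + 192*j - 256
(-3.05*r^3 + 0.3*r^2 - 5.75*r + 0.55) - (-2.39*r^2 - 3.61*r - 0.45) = -3.05*r^3 + 2.69*r^2 - 2.14*r + 1.0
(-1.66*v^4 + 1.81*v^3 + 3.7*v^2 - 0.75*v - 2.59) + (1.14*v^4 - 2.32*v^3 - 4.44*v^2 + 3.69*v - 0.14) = -0.52*v^4 - 0.51*v^3 - 0.74*v^2 + 2.94*v - 2.73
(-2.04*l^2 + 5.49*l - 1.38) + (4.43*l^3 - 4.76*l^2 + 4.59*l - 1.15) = 4.43*l^3 - 6.8*l^2 + 10.08*l - 2.53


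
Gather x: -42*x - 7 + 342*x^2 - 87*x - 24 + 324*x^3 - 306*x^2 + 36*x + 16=324*x^3 + 36*x^2 - 93*x - 15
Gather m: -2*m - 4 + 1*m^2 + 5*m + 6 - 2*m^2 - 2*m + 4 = -m^2 + m + 6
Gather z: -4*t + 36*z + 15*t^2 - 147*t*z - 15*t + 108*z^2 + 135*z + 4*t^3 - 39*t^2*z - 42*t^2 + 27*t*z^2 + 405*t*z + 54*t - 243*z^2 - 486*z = 4*t^3 - 27*t^2 + 35*t + z^2*(27*t - 135) + z*(-39*t^2 + 258*t - 315)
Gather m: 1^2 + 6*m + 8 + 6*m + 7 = 12*m + 16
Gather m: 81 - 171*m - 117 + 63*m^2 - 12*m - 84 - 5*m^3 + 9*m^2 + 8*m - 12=-5*m^3 + 72*m^2 - 175*m - 132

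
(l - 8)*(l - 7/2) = l^2 - 23*l/2 + 28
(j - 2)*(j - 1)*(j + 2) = j^3 - j^2 - 4*j + 4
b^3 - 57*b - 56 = (b - 8)*(b + 1)*(b + 7)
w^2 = w^2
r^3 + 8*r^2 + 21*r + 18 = (r + 2)*(r + 3)^2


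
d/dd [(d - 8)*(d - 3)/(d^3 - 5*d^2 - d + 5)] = ((d - 8)*(d - 3)*(-3*d^2 + 10*d + 1) + (2*d - 11)*(d^3 - 5*d^2 - d + 5))/(d^3 - 5*d^2 - d + 5)^2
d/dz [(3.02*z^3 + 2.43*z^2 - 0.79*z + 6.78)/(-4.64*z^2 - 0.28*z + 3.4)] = (-14.0128*z^4 - 1.6912*z^3 + 26.458*z^2 + 79.4424*z - 0.7876)/(21.5296*z^4 + 2.5984*z^3 - 31.4736*z^2 - 1.904*z + 11.56)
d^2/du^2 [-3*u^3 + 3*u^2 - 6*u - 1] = 6 - 18*u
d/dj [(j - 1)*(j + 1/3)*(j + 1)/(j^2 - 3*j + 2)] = (j^2 - 4*j - 3)/(j^2 - 4*j + 4)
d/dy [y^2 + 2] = 2*y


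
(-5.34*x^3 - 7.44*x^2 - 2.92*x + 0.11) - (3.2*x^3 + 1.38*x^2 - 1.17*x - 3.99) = -8.54*x^3 - 8.82*x^2 - 1.75*x + 4.1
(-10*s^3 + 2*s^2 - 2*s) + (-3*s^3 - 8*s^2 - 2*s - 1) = -13*s^3 - 6*s^2 - 4*s - 1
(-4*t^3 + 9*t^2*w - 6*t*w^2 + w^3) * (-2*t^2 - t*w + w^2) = 8*t^5 - 14*t^4*w - t^3*w^2 + 13*t^2*w^3 - 7*t*w^4 + w^5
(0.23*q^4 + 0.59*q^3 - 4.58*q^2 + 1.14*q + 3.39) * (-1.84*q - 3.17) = -0.4232*q^5 - 1.8147*q^4 + 6.5569*q^3 + 12.421*q^2 - 9.8514*q - 10.7463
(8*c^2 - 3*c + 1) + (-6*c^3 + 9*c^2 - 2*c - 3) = -6*c^3 + 17*c^2 - 5*c - 2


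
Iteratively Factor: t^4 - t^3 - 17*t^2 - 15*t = (t - 5)*(t^3 + 4*t^2 + 3*t) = (t - 5)*(t + 1)*(t^2 + 3*t) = (t - 5)*(t + 1)*(t + 3)*(t)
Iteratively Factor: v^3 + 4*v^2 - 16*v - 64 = (v - 4)*(v^2 + 8*v + 16) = (v - 4)*(v + 4)*(v + 4)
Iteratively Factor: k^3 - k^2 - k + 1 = (k + 1)*(k^2 - 2*k + 1) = (k - 1)*(k + 1)*(k - 1)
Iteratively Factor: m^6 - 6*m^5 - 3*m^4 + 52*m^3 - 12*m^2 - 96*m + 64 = (m - 4)*(m^5 - 2*m^4 - 11*m^3 + 8*m^2 + 20*m - 16) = (m - 4)*(m + 2)*(m^4 - 4*m^3 - 3*m^2 + 14*m - 8) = (m - 4)^2*(m + 2)*(m^3 - 3*m + 2) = (m - 4)^2*(m + 2)^2*(m^2 - 2*m + 1) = (m - 4)^2*(m - 1)*(m + 2)^2*(m - 1)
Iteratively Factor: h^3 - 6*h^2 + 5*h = (h - 5)*(h^2 - h) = (h - 5)*(h - 1)*(h)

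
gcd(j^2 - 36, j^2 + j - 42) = j - 6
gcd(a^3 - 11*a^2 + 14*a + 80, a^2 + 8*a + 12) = a + 2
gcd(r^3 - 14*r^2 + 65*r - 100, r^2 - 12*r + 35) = r - 5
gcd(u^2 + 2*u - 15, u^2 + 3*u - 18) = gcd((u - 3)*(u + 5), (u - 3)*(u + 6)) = u - 3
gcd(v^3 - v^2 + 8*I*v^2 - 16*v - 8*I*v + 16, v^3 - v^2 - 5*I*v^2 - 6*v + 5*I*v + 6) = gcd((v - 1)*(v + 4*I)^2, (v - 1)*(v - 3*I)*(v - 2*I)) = v - 1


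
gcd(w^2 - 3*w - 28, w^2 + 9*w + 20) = w + 4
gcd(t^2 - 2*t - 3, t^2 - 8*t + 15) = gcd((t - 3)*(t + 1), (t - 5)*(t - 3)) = t - 3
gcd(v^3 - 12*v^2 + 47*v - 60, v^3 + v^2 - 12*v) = v - 3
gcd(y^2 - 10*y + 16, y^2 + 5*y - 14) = y - 2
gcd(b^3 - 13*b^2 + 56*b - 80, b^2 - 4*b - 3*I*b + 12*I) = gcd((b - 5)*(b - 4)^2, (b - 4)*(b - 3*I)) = b - 4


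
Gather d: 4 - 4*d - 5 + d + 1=-3*d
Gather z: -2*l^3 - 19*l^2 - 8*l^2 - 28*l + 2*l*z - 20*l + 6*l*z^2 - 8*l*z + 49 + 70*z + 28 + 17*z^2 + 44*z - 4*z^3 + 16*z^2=-2*l^3 - 27*l^2 - 48*l - 4*z^3 + z^2*(6*l + 33) + z*(114 - 6*l) + 77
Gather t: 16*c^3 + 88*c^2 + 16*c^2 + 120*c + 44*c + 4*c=16*c^3 + 104*c^2 + 168*c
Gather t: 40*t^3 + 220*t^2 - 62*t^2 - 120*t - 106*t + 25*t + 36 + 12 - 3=40*t^3 + 158*t^2 - 201*t + 45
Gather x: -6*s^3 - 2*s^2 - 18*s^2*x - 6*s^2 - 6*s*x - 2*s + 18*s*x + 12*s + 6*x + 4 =-6*s^3 - 8*s^2 + 10*s + x*(-18*s^2 + 12*s + 6) + 4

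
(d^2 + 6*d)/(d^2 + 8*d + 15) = d*(d + 6)/(d^2 + 8*d + 15)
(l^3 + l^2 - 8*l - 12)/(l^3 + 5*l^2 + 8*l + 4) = (l - 3)/(l + 1)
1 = 1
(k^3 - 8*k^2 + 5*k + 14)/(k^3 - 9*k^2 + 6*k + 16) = (k - 7)/(k - 8)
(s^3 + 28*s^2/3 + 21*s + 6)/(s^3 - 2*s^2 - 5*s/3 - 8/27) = 9*(s^2 + 9*s + 18)/(9*s^2 - 21*s - 8)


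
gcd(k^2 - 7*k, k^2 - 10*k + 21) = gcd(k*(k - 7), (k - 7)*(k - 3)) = k - 7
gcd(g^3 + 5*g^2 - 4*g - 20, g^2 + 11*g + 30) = g + 5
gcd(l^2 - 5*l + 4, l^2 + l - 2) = l - 1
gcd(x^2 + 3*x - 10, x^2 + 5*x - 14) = x - 2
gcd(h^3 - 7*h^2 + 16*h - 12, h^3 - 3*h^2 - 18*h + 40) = h - 2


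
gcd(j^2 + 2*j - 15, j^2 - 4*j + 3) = j - 3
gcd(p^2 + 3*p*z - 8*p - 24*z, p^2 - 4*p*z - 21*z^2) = p + 3*z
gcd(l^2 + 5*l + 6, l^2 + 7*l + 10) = l + 2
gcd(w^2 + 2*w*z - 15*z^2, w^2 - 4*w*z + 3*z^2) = -w + 3*z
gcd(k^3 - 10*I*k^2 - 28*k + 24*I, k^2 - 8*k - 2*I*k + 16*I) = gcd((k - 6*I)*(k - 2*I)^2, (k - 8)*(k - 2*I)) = k - 2*I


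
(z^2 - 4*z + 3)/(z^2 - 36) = (z^2 - 4*z + 3)/(z^2 - 36)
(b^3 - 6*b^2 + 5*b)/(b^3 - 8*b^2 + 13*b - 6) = b*(b - 5)/(b^2 - 7*b + 6)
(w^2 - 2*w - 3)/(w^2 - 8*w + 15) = (w + 1)/(w - 5)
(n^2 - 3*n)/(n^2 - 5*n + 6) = n/(n - 2)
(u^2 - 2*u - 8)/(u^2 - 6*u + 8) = (u + 2)/(u - 2)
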